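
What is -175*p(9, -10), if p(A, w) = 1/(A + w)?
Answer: 175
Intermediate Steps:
-175*p(9, -10) = -175/(9 - 10) = -175/(-1) = -175*(-1) = 175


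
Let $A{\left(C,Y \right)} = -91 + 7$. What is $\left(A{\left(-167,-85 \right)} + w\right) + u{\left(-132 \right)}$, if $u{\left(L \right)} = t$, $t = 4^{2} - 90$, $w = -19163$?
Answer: $-19321$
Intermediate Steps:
$A{\left(C,Y \right)} = -84$
$t = -74$ ($t = 16 - 90 = -74$)
$u{\left(L \right)} = -74$
$\left(A{\left(-167,-85 \right)} + w\right) + u{\left(-132 \right)} = \left(-84 - 19163\right) - 74 = -19247 - 74 = -19321$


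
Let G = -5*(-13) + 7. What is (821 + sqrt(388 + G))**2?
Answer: 674501 + 3284*sqrt(115) ≈ 7.0972e+5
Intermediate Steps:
G = 72 (G = 65 + 7 = 72)
(821 + sqrt(388 + G))**2 = (821 + sqrt(388 + 72))**2 = (821 + sqrt(460))**2 = (821 + 2*sqrt(115))**2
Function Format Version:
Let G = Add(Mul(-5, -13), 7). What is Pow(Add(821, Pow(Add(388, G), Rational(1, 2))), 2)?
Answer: Add(674501, Mul(3284, Pow(115, Rational(1, 2)))) ≈ 7.0972e+5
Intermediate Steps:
G = 72 (G = Add(65, 7) = 72)
Pow(Add(821, Pow(Add(388, G), Rational(1, 2))), 2) = Pow(Add(821, Pow(Add(388, 72), Rational(1, 2))), 2) = Pow(Add(821, Pow(460, Rational(1, 2))), 2) = Pow(Add(821, Mul(2, Pow(115, Rational(1, 2)))), 2)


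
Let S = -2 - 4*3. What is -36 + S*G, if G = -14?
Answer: 160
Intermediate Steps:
S = -14 (S = -2 - 12 = -14)
-36 + S*G = -36 - 14*(-14) = -36 + 196 = 160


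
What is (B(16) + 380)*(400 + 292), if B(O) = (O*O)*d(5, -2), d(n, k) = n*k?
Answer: -1508560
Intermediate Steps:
d(n, k) = k*n
B(O) = -10*O² (B(O) = (O*O)*(-2*5) = O²*(-10) = -10*O²)
(B(16) + 380)*(400 + 292) = (-10*16² + 380)*(400 + 292) = (-10*256 + 380)*692 = (-2560 + 380)*692 = -2180*692 = -1508560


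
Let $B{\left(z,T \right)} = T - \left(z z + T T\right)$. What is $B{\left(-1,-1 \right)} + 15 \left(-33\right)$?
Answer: $-498$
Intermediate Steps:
$B{\left(z,T \right)} = T - T^{2} - z^{2}$ ($B{\left(z,T \right)} = T - \left(z^{2} + T^{2}\right) = T - \left(T^{2} + z^{2}\right) = T - T^{2} - z^{2}$)
$B{\left(-1,-1 \right)} + 15 \left(-33\right) = \left(-1 - \left(-1\right)^{2} - \left(-1\right)^{2}\right) + 15 \left(-33\right) = \left(-1 - 1 - 1\right) - 495 = -3 - 495 = -498$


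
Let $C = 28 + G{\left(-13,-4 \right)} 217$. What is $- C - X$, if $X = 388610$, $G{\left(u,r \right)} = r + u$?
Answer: $-384949$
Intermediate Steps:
$C = -3661$ ($C = 28 + \left(-4 - 13\right) 217 = 28 - 3689 = -3661$)
$- C - X = \left(-1\right) \left(-3661\right) - 388610 = 3661 - 388610 = -384949$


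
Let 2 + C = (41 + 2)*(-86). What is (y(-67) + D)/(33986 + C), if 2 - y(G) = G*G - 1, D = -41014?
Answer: -22750/15143 ≈ -1.5023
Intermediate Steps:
y(G) = 3 - G**2 (y(G) = 2 - (G*G - 1) = 2 - (G**2 - 1) = 2 - (-1 + G**2) = 2 + (1 - G**2) = 3 - G**2)
C = -3700 (C = -2 + (41 + 2)*(-86) = -2 + 43*(-86) = -2 - 3698 = -3700)
(y(-67) + D)/(33986 + C) = ((3 - 1*(-67)**2) - 41014)/(33986 - 3700) = ((3 - 1*4489) - 41014)/30286 = ((3 - 4489) - 41014)*(1/30286) = (-4486 - 41014)*(1/30286) = -45500*1/30286 = -22750/15143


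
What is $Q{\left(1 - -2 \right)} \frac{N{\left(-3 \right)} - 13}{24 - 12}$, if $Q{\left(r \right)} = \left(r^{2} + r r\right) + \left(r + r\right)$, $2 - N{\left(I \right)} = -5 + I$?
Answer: $-6$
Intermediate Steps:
$N{\left(I \right)} = 7 - I$ ($N{\left(I \right)} = 2 - \left(-5 + I\right) = 7 - I$)
$Q{\left(r \right)} = 2 r + 2 r^{2}$ ($Q{\left(r \right)} = \left(r^{2} + r^{2}\right) + 2 r = 2 r^{2} + 2 r = 2 r + 2 r^{2}$)
$Q{\left(1 - -2 \right)} \frac{N{\left(-3 \right)} - 13}{24 - 12} = 2 \left(1 - -2\right) \left(1 + \left(1 - -2\right)\right) \frac{\left(7 - -3\right) - 13}{24 - 12} = 2 \left(1 + 2\right) \left(1 + \left(1 + 2\right)\right) \frac{\left(7 + 3\right) - 13}{12} = 2 \cdot 3 \left(1 + 3\right) \left(10 - 13\right) \frac{1}{12} = 2 \cdot 3 \cdot 4 \left(\left(-3\right) \frac{1}{12}\right) = 24 \left(- \frac{1}{4}\right) = -6$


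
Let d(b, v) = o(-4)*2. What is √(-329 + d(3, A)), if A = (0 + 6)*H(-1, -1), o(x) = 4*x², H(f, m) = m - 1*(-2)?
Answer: I*√201 ≈ 14.177*I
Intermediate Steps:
H(f, m) = 2 + m (H(f, m) = m + 2 = 2 + m)
A = 6 (A = (0 + 6)*(2 - 1) = 6*1 = 6)
d(b, v) = 128 (d(b, v) = (4*(-4)²)*2 = (4*16)*2 = 64*2 = 128)
√(-329 + d(3, A)) = √(-329 + 128) = √(-201) = I*√201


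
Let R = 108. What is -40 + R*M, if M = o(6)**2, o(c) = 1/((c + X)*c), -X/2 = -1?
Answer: -2557/64 ≈ -39.953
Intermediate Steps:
X = 2 (X = -2*(-1) = 2)
o(c) = 1/(c*(2 + c)) (o(c) = 1/((c + 2)*c) = 1/((2 + c)*c) = 1/(c*(2 + c)))
M = 1/2304 (M = (1/(6*(2 + 6)))**2 = ((1/6)/8)**2 = ((1/6)*(1/8))**2 = (1/48)**2 = 1/2304 ≈ 0.00043403)
-40 + R*M = -40 + 108*(1/2304) = -40 + 3/64 = -2557/64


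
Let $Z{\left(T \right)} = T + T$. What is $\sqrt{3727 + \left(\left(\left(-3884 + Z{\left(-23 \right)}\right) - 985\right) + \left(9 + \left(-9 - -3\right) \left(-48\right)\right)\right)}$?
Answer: $9 i \sqrt{11} \approx 29.85 i$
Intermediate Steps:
$Z{\left(T \right)} = 2 T$
$\sqrt{3727 + \left(\left(\left(-3884 + Z{\left(-23 \right)}\right) - 985\right) + \left(9 + \left(-9 - -3\right) \left(-48\right)\right)\right)} = \sqrt{3727 + \left(\left(\left(-3884 + 2 \left(-23\right)\right) - 985\right) + \left(9 + \left(-9 - -3\right) \left(-48\right)\right)\right)} = \sqrt{3727 + \left(\left(\left(-3884 - 46\right) - 985\right) + \left(9 + \left(-9 + 3\right) \left(-48\right)\right)\right)} = \sqrt{3727 + \left(\left(-3930 - 985\right) + \left(9 - -288\right)\right)} = \sqrt{3727 + \left(-4915 + \left(9 + 288\right)\right)} = \sqrt{3727 + \left(-4915 + 297\right)} = \sqrt{3727 - 4618} = \sqrt{-891} = 9 i \sqrt{11}$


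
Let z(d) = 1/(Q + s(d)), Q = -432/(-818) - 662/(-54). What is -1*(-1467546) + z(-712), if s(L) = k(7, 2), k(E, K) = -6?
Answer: 109996986381/74953 ≈ 1.4675e+6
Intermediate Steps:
s(L) = -6
Q = 141211/11043 (Q = -432*(-1/818) - 662*(-1/54) = 216/409 + 331/27 = 141211/11043 ≈ 12.787)
z(d) = 11043/74953 (z(d) = 1/(141211/11043 - 6) = 1/(74953/11043) = 11043/74953)
-1*(-1467546) + z(-712) = -1*(-1467546) + 11043/74953 = 1467546 + 11043/74953 = 109996986381/74953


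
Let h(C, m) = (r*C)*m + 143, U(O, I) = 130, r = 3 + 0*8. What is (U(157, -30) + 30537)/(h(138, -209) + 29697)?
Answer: -4381/8098 ≈ -0.54100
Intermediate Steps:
r = 3 (r = 3 + 0 = 3)
h(C, m) = 143 + 3*C*m (h(C, m) = (3*C)*m + 143 = 3*C*m + 143 = 143 + 3*C*m)
(U(157, -30) + 30537)/(h(138, -209) + 29697) = (130 + 30537)/((143 + 3*138*(-209)) + 29697) = 30667/((143 - 86526) + 29697) = 30667/(-86383 + 29697) = 30667/(-56686) = 30667*(-1/56686) = -4381/8098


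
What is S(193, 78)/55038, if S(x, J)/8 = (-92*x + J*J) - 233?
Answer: -47620/27519 ≈ -1.7304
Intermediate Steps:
S(x, J) = -1864 - 736*x + 8*J² (S(x, J) = 8*((-92*x + J*J) - 233) = 8*((-92*x + J²) - 233) = 8*((J² - 92*x) - 233) = 8*(-233 + J² - 92*x) = -1864 - 736*x + 8*J²)
S(193, 78)/55038 = (-1864 - 736*193 + 8*78²)/55038 = (-1864 - 142048 + 8*6084)*(1/55038) = (-1864 - 142048 + 48672)*(1/55038) = -95240*1/55038 = -47620/27519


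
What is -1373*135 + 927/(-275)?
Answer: -50973552/275 ≈ -1.8536e+5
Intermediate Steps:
-1373*135 + 927/(-275) = -185355 + 927*(-1/275) = -185355 - 927/275 = -50973552/275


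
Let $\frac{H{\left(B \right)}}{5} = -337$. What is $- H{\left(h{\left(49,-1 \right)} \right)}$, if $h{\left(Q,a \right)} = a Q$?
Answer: $1685$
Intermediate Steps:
$h{\left(Q,a \right)} = Q a$
$H{\left(B \right)} = -1685$ ($H{\left(B \right)} = 5 \left(-337\right) = -1685$)
$- H{\left(h{\left(49,-1 \right)} \right)} = \left(-1\right) \left(-1685\right) = 1685$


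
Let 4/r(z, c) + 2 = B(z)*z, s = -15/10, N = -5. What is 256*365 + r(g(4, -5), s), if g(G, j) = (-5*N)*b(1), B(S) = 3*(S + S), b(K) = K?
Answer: 87553281/937 ≈ 93440.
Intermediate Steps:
s = -3/2 (s = -15*⅒ = -3/2 ≈ -1.5000)
B(S) = 6*S (B(S) = 3*(2*S) = 6*S)
g(G, j) = 25 (g(G, j) = -5*(-5)*1 = 25*1 = 25)
r(z, c) = 4/(-2 + 6*z²) (r(z, c) = 4/(-2 + (6*z)*z) = 4/(-2 + 6*z²))
256*365 + r(g(4, -5), s) = 256*365 + 2/(-1 + 3*25²) = 93440 + 2/(-1 + 3*625) = 93440 + 2/(-1 + 1875) = 93440 + 2/1874 = 93440 + 2*(1/1874) = 93440 + 1/937 = 87553281/937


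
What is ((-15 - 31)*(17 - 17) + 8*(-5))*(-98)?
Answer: 3920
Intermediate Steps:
((-15 - 31)*(17 - 17) + 8*(-5))*(-98) = (-46*0 - 40)*(-98) = (0 - 40)*(-98) = -40*(-98) = 3920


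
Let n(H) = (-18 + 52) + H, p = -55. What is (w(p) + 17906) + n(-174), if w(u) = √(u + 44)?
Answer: 17766 + I*√11 ≈ 17766.0 + 3.3166*I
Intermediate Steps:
w(u) = √(44 + u)
n(H) = 34 + H
(w(p) + 17906) + n(-174) = (√(44 - 55) + 17906) + (34 - 174) = (√(-11) + 17906) - 140 = (I*√11 + 17906) - 140 = (17906 + I*√11) - 140 = 17766 + I*√11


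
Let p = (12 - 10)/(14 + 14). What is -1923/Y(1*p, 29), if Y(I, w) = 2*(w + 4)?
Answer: -641/22 ≈ -29.136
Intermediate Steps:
p = 1/14 (p = 2/28 = 2*(1/28) = 1/14 ≈ 0.071429)
Y(I, w) = 8 + 2*w (Y(I, w) = 2*(4 + w) = 8 + 2*w)
-1923/Y(1*p, 29) = -1923/(8 + 2*29) = -1923/(8 + 58) = -1923/66 = -1923*1/66 = -641/22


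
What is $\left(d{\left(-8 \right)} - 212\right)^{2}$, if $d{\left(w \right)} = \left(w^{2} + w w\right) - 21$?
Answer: $11025$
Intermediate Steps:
$d{\left(w \right)} = -21 + 2 w^{2}$ ($d{\left(w \right)} = \left(w^{2} + w^{2}\right) - 21 = 2 w^{2} - 21 = -21 + 2 w^{2}$)
$\left(d{\left(-8 \right)} - 212\right)^{2} = \left(\left(-21 + 2 \left(-8\right)^{2}\right) - 212\right)^{2} = \left(\left(-21 + 2 \cdot 64\right) - 212\right)^{2} = \left(\left(-21 + 128\right) - 212\right)^{2} = \left(107 - 212\right)^{2} = \left(-105\right)^{2} = 11025$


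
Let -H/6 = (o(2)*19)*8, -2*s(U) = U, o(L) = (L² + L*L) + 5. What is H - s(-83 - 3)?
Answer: -11899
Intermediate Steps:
o(L) = 5 + 2*L² (o(L) = (L² + L²) + 5 = 2*L² + 5 = 5 + 2*L²)
s(U) = -U/2
H = -11856 (H = -6*(5 + 2*2²)*19*8 = -6*(5 + 2*4)*19*8 = -6*(5 + 8)*19*8 = -6*13*19*8 = -1482*8 = -6*1976 = -11856)
H - s(-83 - 3) = -11856 - (-1)*(-83 - 3)/2 = -11856 - (-1)*(-86)/2 = -11856 - 1*43 = -11856 - 43 = -11899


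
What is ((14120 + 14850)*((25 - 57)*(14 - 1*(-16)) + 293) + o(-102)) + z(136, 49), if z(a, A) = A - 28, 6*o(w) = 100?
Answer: -57968857/3 ≈ -1.9323e+7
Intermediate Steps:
o(w) = 50/3 (o(w) = (1/6)*100 = 50/3)
z(a, A) = -28 + A
((14120 + 14850)*((25 - 57)*(14 - 1*(-16)) + 293) + o(-102)) + z(136, 49) = ((14120 + 14850)*((25 - 57)*(14 - 1*(-16)) + 293) + 50/3) + (-28 + 49) = (28970*(-32*(14 + 16) + 293) + 50/3) + 21 = (28970*(-32*30 + 293) + 50/3) + 21 = (28970*(-960 + 293) + 50/3) + 21 = (28970*(-667) + 50/3) + 21 = (-19322990 + 50/3) + 21 = -57968920/3 + 21 = -57968857/3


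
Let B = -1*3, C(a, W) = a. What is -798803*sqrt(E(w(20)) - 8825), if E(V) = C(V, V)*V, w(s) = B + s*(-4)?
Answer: -35147332*I ≈ -3.5147e+7*I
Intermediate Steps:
B = -3
w(s) = -3 - 4*s (w(s) = -3 + s*(-4) = -3 - 4*s)
E(V) = V**2 (E(V) = V*V = V**2)
-798803*sqrt(E(w(20)) - 8825) = -798803*sqrt((-3 - 4*20)**2 - 8825) = -798803*sqrt((-3 - 80)**2 - 8825) = -798803*sqrt((-83)**2 - 8825) = -798803*sqrt(6889 - 8825) = -798803*sqrt(-1936) = -798803*44*I = -35147332*I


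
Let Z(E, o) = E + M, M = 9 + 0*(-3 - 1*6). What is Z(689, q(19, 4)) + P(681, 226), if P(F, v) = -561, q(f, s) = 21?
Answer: 137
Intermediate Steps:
M = 9 (M = 9 + 0*(-3 - 6) = 9 + 0*(-9) = 9 + 0 = 9)
Z(E, o) = 9 + E (Z(E, o) = E + 9 = 9 + E)
Z(689, q(19, 4)) + P(681, 226) = (9 + 689) - 561 = 698 - 561 = 137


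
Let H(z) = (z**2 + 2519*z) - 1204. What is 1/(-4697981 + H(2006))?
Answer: 1/4377965 ≈ 2.2842e-7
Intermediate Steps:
H(z) = -1204 + z**2 + 2519*z
1/(-4697981 + H(2006)) = 1/(-4697981 + (-1204 + 2006**2 + 2519*2006)) = 1/(-4697981 + (-1204 + 4024036 + 5053114)) = 1/(-4697981 + 9075946) = 1/4377965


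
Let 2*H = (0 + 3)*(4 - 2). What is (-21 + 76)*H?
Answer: 165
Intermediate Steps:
H = 3 (H = ((0 + 3)*(4 - 2))/2 = (3*2)/2 = (1/2)*6 = 3)
(-21 + 76)*H = (-21 + 76)*3 = 55*3 = 165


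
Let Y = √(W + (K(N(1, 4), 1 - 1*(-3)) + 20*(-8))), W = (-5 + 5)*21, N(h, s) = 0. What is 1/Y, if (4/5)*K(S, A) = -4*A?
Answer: -I*√5/30 ≈ -0.074536*I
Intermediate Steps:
W = 0 (W = 0*21 = 0)
K(S, A) = -5*A (K(S, A) = 5*(-4*A)/4 = -5*A)
Y = 6*I*√5 (Y = √(0 + (-5*(1 - 1*(-3)) + 20*(-8))) = √(0 + (-5*(1 + 3) - 160)) = √(0 + (-5*4 - 160)) = √(0 + (-20 - 160)) = √(0 - 180) = √(-180) = 6*I*√5 ≈ 13.416*I)
1/Y = 1/(6*I*√5) = -I*√5/30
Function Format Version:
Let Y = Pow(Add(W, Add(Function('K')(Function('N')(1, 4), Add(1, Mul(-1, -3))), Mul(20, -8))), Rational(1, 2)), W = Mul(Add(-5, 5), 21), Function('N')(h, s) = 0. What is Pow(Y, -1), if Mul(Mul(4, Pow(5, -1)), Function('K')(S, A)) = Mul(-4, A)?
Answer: Mul(Rational(-1, 30), I, Pow(5, Rational(1, 2))) ≈ Mul(-0.074536, I)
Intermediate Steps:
W = 0 (W = Mul(0, 21) = 0)
Function('K')(S, A) = Mul(-5, A) (Function('K')(S, A) = Mul(Rational(5, 4), Mul(-4, A)) = Mul(-5, A))
Y = Mul(6, I, Pow(5, Rational(1, 2))) (Y = Pow(Add(0, Add(Mul(-5, Add(1, Mul(-1, -3))), Mul(20, -8))), Rational(1, 2)) = Pow(Add(0, Add(Mul(-5, Add(1, 3)), -160)), Rational(1, 2)) = Pow(Add(0, Add(Mul(-5, 4), -160)), Rational(1, 2)) = Pow(Add(0, Add(-20, -160)), Rational(1, 2)) = Pow(Add(0, -180), Rational(1, 2)) = Pow(-180, Rational(1, 2)) = Mul(6, I, Pow(5, Rational(1, 2))) ≈ Mul(13.416, I))
Pow(Y, -1) = Pow(Mul(6, I, Pow(5, Rational(1, 2))), -1) = Mul(Rational(-1, 30), I, Pow(5, Rational(1, 2)))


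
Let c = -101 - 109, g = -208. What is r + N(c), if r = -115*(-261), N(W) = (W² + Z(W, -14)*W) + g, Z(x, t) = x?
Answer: 118007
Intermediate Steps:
c = -210
N(W) = -208 + 2*W² (N(W) = (W² + W*W) - 208 = (W² + W²) - 208 = 2*W² - 208 = -208 + 2*W²)
r = 30015
r + N(c) = 30015 + (-208 + 2*(-210)²) = 30015 + (-208 + 2*44100) = 30015 + (-208 + 88200) = 30015 + 87992 = 118007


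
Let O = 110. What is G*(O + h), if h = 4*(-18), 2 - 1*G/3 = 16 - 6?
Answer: -912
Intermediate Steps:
G = -24 (G = 6 - 3*(16 - 6) = 6 - 3*10 = 6 - 30 = -24)
h = -72
G*(O + h) = -24*(110 - 72) = -24*38 = -912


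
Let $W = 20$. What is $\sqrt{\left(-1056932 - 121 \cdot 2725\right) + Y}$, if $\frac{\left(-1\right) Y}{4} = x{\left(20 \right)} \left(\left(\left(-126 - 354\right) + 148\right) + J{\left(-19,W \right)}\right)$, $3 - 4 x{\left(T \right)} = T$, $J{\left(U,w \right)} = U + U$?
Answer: $i \sqrt{1392947} \approx 1180.2 i$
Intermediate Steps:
$J{\left(U,w \right)} = 2 U$
$x{\left(T \right)} = \frac{3}{4} - \frac{T}{4}$
$Y = -6290$ ($Y = - 4 \left(\frac{3}{4} - 5\right) \left(\left(\left(-126 - 354\right) + 148\right) + 2 \left(-19\right)\right) = - 4 \left(\frac{3}{4} - 5\right) \left(\left(-480 + 148\right) - 38\right) = - 4 \left(- \frac{17 \left(-332 - 38\right)}{4}\right) = - 4 \left(\left(- \frac{17}{4}\right) \left(-370\right)\right) = \left(-4\right) \frac{3145}{2} = -6290$)
$\sqrt{\left(-1056932 - 121 \cdot 2725\right) + Y} = \sqrt{\left(-1056932 - 121 \cdot 2725\right) - 6290} = \sqrt{\left(-1056932 - 329725\right) - 6290} = \sqrt{-1386657 - 6290} = \sqrt{-1392947} = i \sqrt{1392947}$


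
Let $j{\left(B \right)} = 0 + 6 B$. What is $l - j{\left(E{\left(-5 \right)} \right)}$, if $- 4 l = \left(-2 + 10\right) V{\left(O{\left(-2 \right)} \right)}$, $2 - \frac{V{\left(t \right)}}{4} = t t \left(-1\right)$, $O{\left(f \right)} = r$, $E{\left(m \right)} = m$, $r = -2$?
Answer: $-18$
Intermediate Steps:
$O{\left(f \right)} = -2$
$j{\left(B \right)} = 6 B$
$V{\left(t \right)} = 8 + 4 t^{2}$ ($V{\left(t \right)} = 8 - 4 t t \left(-1\right) = 8 - 4 t^{2} \left(-1\right) = 8 - 4 \left(- t^{2}\right) = 8 + 4 t^{2}$)
$l = -48$ ($l = - \frac{\left(-2 + 10\right) \left(8 + 4 \left(-2\right)^{2}\right)}{4} = - \frac{8 \left(8 + 4 \cdot 4\right)}{4} = - \frac{8 \left(8 + 16\right)}{4} = - \frac{8 \cdot 24}{4} = \left(- \frac{1}{4}\right) 192 = -48$)
$l - j{\left(E{\left(-5 \right)} \right)} = -48 - 6 \left(-5\right) = -48 - -30 = -48 + 30 = -18$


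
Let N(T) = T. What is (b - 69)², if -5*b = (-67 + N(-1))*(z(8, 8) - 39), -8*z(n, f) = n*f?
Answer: 12538681/25 ≈ 5.0155e+5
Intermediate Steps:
z(n, f) = -f*n/8 (z(n, f) = -n*f/8 = -f*n/8)
b = -3196/5 (b = -(-67 - 1)*(-⅛*8*8 - 39)/5 = -(-68)*(-8 - 39)/5 = -(-68)*(-47)/5 = -⅕*3196 = -3196/5 ≈ -639.20)
(b - 69)² = (-3196/5 - 69)² = (-3541/5)² = 12538681/25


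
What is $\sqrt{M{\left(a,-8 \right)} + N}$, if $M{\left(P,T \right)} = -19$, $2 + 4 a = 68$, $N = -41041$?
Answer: $2 i \sqrt{10265} \approx 202.63 i$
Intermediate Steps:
$a = \frac{33}{2}$ ($a = - \frac{1}{2} + \frac{1}{4} \cdot 68 = - \frac{1}{2} + 17 = \frac{33}{2} \approx 16.5$)
$\sqrt{M{\left(a,-8 \right)} + N} = \sqrt{-19 - 41041} = \sqrt{-41060} = 2 i \sqrt{10265}$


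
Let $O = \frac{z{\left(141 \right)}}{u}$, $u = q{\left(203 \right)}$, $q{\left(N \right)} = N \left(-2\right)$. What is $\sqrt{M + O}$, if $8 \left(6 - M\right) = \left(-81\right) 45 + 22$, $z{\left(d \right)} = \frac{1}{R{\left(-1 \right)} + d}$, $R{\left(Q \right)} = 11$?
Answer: $\frac{\sqrt{109222884701}}{15428} \approx 21.421$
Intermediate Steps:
$z{\left(d \right)} = \frac{1}{11 + d}$
$q{\left(N \right)} = - 2 N$
$u = -406$ ($u = \left(-2\right) 203 = -406$)
$M = \frac{3671}{8}$ ($M = 6 - \frac{\left(-81\right) 45 + 22}{8} = 6 - \frac{-3645 + 22}{8} = 6 - - \frac{3623}{8} = 6 + \frac{3623}{8} = \frac{3671}{8} \approx 458.88$)
$O = - \frac{1}{61712}$ ($O = \frac{1}{\left(11 + 141\right) \left(-406\right)} = \frac{1}{152} \left(- \frac{1}{406}\right) = - \frac{1}{61712} \approx -1.6204 \cdot 10^{-5}$)
$\sqrt{M + O} = \sqrt{\frac{3671}{8} - \frac{1}{61712}} = \sqrt{\frac{28318093}{61712}} = \frac{\sqrt{109222884701}}{15428}$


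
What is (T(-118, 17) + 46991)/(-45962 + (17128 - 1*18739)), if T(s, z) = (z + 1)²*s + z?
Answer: -8776/47573 ≈ -0.18447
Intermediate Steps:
T(s, z) = z + s*(1 + z)² (T(s, z) = (1 + z)²*s + z = s*(1 + z)² + z = z + s*(1 + z)²)
(T(-118, 17) + 46991)/(-45962 + (17128 - 1*18739)) = ((17 - 118*(1 + 17)²) + 46991)/(-45962 + (17128 - 1*18739)) = ((17 - 118*18²) + 46991)/(-45962 + (17128 - 18739)) = ((17 - 118*324) + 46991)/(-45962 - 1611) = ((17 - 38232) + 46991)/(-47573) = (-38215 + 46991)*(-1/47573) = 8776*(-1/47573) = -8776/47573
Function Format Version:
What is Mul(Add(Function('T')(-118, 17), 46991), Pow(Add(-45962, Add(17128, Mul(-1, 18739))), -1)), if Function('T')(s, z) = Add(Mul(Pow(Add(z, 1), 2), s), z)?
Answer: Rational(-8776, 47573) ≈ -0.18447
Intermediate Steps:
Function('T')(s, z) = Add(z, Mul(s, Pow(Add(1, z), 2))) (Function('T')(s, z) = Add(Mul(Pow(Add(1, z), 2), s), z) = Add(Mul(s, Pow(Add(1, z), 2)), z) = Add(z, Mul(s, Pow(Add(1, z), 2))))
Mul(Add(Function('T')(-118, 17), 46991), Pow(Add(-45962, Add(17128, Mul(-1, 18739))), -1)) = Mul(Add(Add(17, Mul(-118, Pow(Add(1, 17), 2))), 46991), Pow(Add(-45962, Add(17128, Mul(-1, 18739))), -1)) = Mul(Add(Add(17, Mul(-118, Pow(18, 2))), 46991), Pow(Add(-45962, Add(17128, -18739)), -1)) = Mul(Add(Add(17, Mul(-118, 324)), 46991), Pow(Add(-45962, -1611), -1)) = Mul(Add(Add(17, -38232), 46991), Pow(-47573, -1)) = Mul(Add(-38215, 46991), Rational(-1, 47573)) = Mul(8776, Rational(-1, 47573)) = Rational(-8776, 47573)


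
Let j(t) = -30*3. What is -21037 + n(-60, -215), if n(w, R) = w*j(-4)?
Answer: -15637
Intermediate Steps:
j(t) = -90 (j(t) = -5*18 = -90)
n(w, R) = -90*w (n(w, R) = w*(-90) = -90*w)
-21037 + n(-60, -215) = -21037 - 90*(-60) = -21037 + 5400 = -15637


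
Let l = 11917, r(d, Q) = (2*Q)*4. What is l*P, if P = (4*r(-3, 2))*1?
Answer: 762688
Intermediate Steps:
r(d, Q) = 8*Q
P = 64 (P = (4*(8*2))*1 = (4*16)*1 = 64*1 = 64)
l*P = 11917*64 = 762688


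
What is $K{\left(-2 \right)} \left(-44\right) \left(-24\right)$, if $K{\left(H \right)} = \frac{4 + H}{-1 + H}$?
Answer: $-704$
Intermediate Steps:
$K{\left(H \right)} = \frac{4 + H}{-1 + H}$
$K{\left(-2 \right)} \left(-44\right) \left(-24\right) = \frac{4 - 2}{-1 - 2} \left(-44\right) \left(-24\right) = \frac{1}{-3} \cdot 2 \left(-44\right) \left(-24\right) = \left(- \frac{1}{3}\right) 2 \left(-44\right) \left(-24\right) = \left(- \frac{2}{3}\right) \left(-44\right) \left(-24\right) = \frac{88}{3} \left(-24\right) = -704$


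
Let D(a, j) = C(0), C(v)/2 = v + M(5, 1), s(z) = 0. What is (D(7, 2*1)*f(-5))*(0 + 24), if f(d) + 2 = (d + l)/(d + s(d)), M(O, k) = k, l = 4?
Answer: -432/5 ≈ -86.400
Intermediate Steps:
C(v) = 2 + 2*v (C(v) = 2*(v + 1) = 2*(1 + v) = 2 + 2*v)
D(a, j) = 2 (D(a, j) = 2 + 2*0 = 2 + 0 = 2)
f(d) = -2 + (4 + d)/d (f(d) = -2 + (d + 4)/(d + 0) = -2 + (4 + d)/d)
(D(7, 2*1)*f(-5))*(0 + 24) = (2*((4 - 1*(-5))/(-5)))*(0 + 24) = (2*(-(4 + 5)/5))*24 = (2*(-⅕*9))*24 = (2*(-9/5))*24 = -18/5*24 = -432/5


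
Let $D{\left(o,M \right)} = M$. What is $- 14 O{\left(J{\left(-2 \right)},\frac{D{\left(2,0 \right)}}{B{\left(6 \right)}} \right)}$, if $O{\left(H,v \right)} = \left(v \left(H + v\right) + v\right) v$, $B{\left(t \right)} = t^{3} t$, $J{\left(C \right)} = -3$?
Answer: $0$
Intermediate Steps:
$B{\left(t \right)} = t^{4}$
$O{\left(H,v \right)} = v \left(v + v \left(H + v\right)\right)$ ($O{\left(H,v \right)} = \left(v + v \left(H + v\right)\right) v = v \left(v + v \left(H + v\right)\right)$)
$- 14 O{\left(J{\left(-2 \right)},\frac{D{\left(2,0 \right)}}{B{\left(6 \right)}} \right)} = - 14 \left(\frac{0}{6^{4}}\right)^{2} \left(1 - 3 + \frac{0}{6^{4}}\right) = - 14 \left(\frac{0}{1296}\right)^{2} \left(1 - 3 + \frac{0}{1296}\right) = - 14 \left(0 \cdot \frac{1}{1296}\right)^{2} \left(1 - 3 + 0 \cdot \frac{1}{1296}\right) = - 14 \cdot 0^{2} \left(1 - 3 + 0\right) = - 14 \cdot 0 \left(-2\right) = \left(-14\right) 0 = 0$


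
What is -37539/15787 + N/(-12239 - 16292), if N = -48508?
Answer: -305229413/450418897 ≈ -0.67766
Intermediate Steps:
-37539/15787 + N/(-12239 - 16292) = -37539/15787 - 48508/(-12239 - 16292) = -37539*1/15787 - 48508/(-28531) = -37539/15787 - 48508*(-1/28531) = -37539/15787 + 48508/28531 = -305229413/450418897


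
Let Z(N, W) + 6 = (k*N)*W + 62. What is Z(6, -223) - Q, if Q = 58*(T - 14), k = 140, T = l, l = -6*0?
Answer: -186452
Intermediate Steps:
l = 0
T = 0
Z(N, W) = 56 + 140*N*W (Z(N, W) = -6 + ((140*N)*W + 62) = -6 + (140*N*W + 62) = -6 + (62 + 140*N*W) = 56 + 140*N*W)
Q = -812 (Q = 58*(0 - 14) = 58*(-14) = -812)
Z(6, -223) - Q = (56 + 140*6*(-223)) - 1*(-812) = (56 - 187320) + 812 = -187264 + 812 = -186452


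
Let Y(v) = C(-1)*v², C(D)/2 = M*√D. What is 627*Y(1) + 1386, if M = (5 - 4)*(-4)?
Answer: 1386 - 5016*I ≈ 1386.0 - 5016.0*I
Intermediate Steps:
M = -4 (M = 1*(-4) = -4)
C(D) = -8*√D (C(D) = 2*(-4*√D) = -8*√D)
Y(v) = -8*I*v² (Y(v) = (-8*I)*v² = -8*I*v²)
627*Y(1) + 1386 = 627*(-8*I*1²) + 1386 = 627*(-8*I*1) + 1386 = 627*(-8*I) + 1386 = -5016*I + 1386 = 1386 - 5016*I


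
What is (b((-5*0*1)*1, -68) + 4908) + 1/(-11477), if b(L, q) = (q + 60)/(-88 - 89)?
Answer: 9970345171/2031429 ≈ 4908.0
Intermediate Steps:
b(L, q) = -20/59 - q/177 (b(L, q) = (60 + q)/(-177) = (60 + q)*(-1/177) = -20/59 - q/177)
(b((-5*0*1)*1, -68) + 4908) + 1/(-11477) = ((-20/59 - 1/177*(-68)) + 4908) + 1/(-11477) = ((-20/59 + 68/177) + 4908) - 1/11477 = (8/177 + 4908) - 1/11477 = 868724/177 - 1/11477 = 9970345171/2031429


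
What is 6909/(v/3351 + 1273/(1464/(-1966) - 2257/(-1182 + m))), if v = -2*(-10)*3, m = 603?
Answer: 1978732616637/115620509971 ≈ 17.114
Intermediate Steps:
v = 60 (v = 20*3 = 60)
6909/(v/3351 + 1273/(1464/(-1966) - 2257/(-1182 + m))) = 6909/(60/3351 + 1273/(1464/(-1966) - 2257/(-1182 + 603))) = 6909/(60*(1/3351) + 1273/(1464*(-1/1966) - 2257/(-579))) = 6909/(20/1117 + 1273/(-732/983 - 2257*(-1/579))) = 6909/(20/1117 + 1273/(-732/983 + 2257/579)) = 6909/(20/1117 + 1273/(1794803/569157)) = 6909/(20/1117 + 1273*(569157/1794803)) = 6909/(20/1117 + 724536861/1794803) = 6909/(809343569797/2004794951) = 6909*(2004794951/809343569797) = 1978732616637/115620509971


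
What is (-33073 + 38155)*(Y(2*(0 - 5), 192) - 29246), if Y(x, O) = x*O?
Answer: -158385612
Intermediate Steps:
Y(x, O) = O*x
(-33073 + 38155)*(Y(2*(0 - 5), 192) - 29246) = (-33073 + 38155)*(192*(2*(0 - 5)) - 29246) = 5082*(192*(2*(-5)) - 29246) = 5082*(192*(-10) - 29246) = 5082*(-1920 - 29246) = 5082*(-31166) = -158385612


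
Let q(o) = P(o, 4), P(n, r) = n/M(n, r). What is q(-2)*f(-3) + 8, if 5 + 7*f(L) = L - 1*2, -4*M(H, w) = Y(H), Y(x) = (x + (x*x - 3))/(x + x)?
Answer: -264/7 ≈ -37.714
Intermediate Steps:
Y(x) = (-3 + x + x²)/(2*x) (Y(x) = (x + (x² - 3))/((2*x)) = (x + (-3 + x²))*(1/(2*x)) = (-3 + x + x²)*(1/(2*x)) = (-3 + x + x²)/(2*x))
M(H, w) = -(-3 + H*(1 + H))/(8*H)
P(n, r) = 8*n²/(3 - n*(1 + n)) (P(n, r) = n/(((3 - n*(1 + n))/(8*n))) = n*(8*n/(3 - n*(1 + n))) = 8*n²/(3 - n*(1 + n)))
f(L) = -1 + L/7 (f(L) = -5/7 + (L - 1*2)/7 = -5/7 + (L - 2)/7 = -5/7 + (-2 + L)/7 = -5/7 + (-2/7 + L/7) = -1 + L/7)
q(o) = 8*o²/(3 - o*(1 + o))
q(-2)*f(-3) + 8 = (8*(-2)²/(3 - 1*(-2)*(1 - 2)))*(-1 + (⅐)*(-3)) + 8 = (8*4/(3 - 1*(-2)*(-1)))*(-1 - 3/7) + 8 = (8*4/(3 - 2))*(-10/7) + 8 = (8*4/1)*(-10/7) + 8 = (8*4*1)*(-10/7) + 8 = 32*(-10/7) + 8 = -320/7 + 8 = -264/7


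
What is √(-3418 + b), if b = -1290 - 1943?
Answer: 3*I*√739 ≈ 81.554*I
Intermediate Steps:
b = -3233
√(-3418 + b) = √(-3418 - 3233) = √(-6651) = 3*I*√739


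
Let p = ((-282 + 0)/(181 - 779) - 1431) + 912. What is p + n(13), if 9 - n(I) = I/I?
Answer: -152648/299 ≈ -510.53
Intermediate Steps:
n(I) = 8 (n(I) = 9 - I/I = 9 - 1*1 = 9 - 1 = 8)
p = -155040/299 (p = (-282/(-598) - 1431) + 912 = (-282*(-1/598) - 1431) + 912 = (141/299 - 1431) + 912 = -427728/299 + 912 = -155040/299 ≈ -518.53)
p + n(13) = -155040/299 + 8 = -152648/299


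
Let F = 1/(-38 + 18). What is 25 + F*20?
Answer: 24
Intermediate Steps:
F = -1/20 (F = 1/(-20) = -1/20 ≈ -0.050000)
25 + F*20 = 25 - 1/20*20 = 25 - 1 = 24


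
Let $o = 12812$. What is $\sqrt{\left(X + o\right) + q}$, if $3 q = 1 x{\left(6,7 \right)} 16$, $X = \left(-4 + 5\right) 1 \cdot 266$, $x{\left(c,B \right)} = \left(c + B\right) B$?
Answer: $\frac{\sqrt{122070}}{3} \approx 116.46$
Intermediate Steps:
$x{\left(c,B \right)} = B \left(B + c\right)$ ($x{\left(c,B \right)} = \left(B + c\right) B = B \left(B + c\right)$)
$X = 266$ ($X = 1 \cdot 1 \cdot 266 = 1 \cdot 266 = 266$)
$q = \frac{1456}{3}$ ($q = \frac{1 \cdot 7 \left(7 + 6\right) 16}{3} = \frac{1 \cdot 7 \cdot 13 \cdot 16}{3} = \frac{1 \cdot 91 \cdot 16}{3} = \frac{91 \cdot 16}{3} = \frac{1}{3} \cdot 1456 = \frac{1456}{3} \approx 485.33$)
$\sqrt{\left(X + o\right) + q} = \sqrt{\left(266 + 12812\right) + \frac{1456}{3}} = \sqrt{13078 + \frac{1456}{3}} = \sqrt{\frac{40690}{3}} = \frac{\sqrt{122070}}{3}$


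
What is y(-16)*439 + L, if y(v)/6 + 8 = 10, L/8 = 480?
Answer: 9108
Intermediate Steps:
L = 3840 (L = 8*480 = 3840)
y(v) = 12 (y(v) = -48 + 6*10 = -48 + 60 = 12)
y(-16)*439 + L = 12*439 + 3840 = 5268 + 3840 = 9108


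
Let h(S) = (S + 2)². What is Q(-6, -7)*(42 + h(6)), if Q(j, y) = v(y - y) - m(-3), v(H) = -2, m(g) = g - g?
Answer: -212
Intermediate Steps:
m(g) = 0
h(S) = (2 + S)²
Q(j, y) = -2 (Q(j, y) = -2 - 1*0 = -2 + 0 = -2)
Q(-6, -7)*(42 + h(6)) = -2*(42 + (2 + 6)²) = -2*(42 + 8²) = -2*(42 + 64) = -2*106 = -212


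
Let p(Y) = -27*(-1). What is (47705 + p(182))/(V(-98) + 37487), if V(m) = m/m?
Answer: 11933/9372 ≈ 1.2733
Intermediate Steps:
V(m) = 1
p(Y) = 27
(47705 + p(182))/(V(-98) + 37487) = (47705 + 27)/(1 + 37487) = 47732/37488 = 47732*(1/37488) = 11933/9372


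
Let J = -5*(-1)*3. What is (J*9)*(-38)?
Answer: -5130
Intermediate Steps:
J = 15 (J = 5*3 = 15)
(J*9)*(-38) = (15*9)*(-38) = 135*(-38) = -5130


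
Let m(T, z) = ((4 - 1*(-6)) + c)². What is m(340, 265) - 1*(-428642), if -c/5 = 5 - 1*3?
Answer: 428642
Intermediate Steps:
c = -10 (c = -5*(5 - 1*3) = -5*(5 - 3) = -5*2 = -10)
m(T, z) = 0 (m(T, z) = ((4 - 1*(-6)) - 10)² = ((4 + 6) - 10)² = (10 - 10)² = 0² = 0)
m(340, 265) - 1*(-428642) = 0 - 1*(-428642) = 0 + 428642 = 428642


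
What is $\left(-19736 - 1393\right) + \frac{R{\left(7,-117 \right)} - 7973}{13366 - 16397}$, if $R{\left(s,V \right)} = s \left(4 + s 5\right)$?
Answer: $- \frac{9147757}{433} \approx -21126.0$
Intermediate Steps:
$R{\left(s,V \right)} = s \left(4 + 5 s\right)$
$\left(-19736 - 1393\right) + \frac{R{\left(7,-117 \right)} - 7973}{13366 - 16397} = \left(-19736 - 1393\right) + \frac{7 \left(4 + 5 \cdot 7\right) - 7973}{13366 - 16397} = -21129 + \frac{7 \left(4 + 35\right) - 7973}{-3031} = -21129 + \left(7 \cdot 39 - 7973\right) \left(- \frac{1}{3031}\right) = -21129 + \left(273 - 7973\right) \left(- \frac{1}{3031}\right) = -21129 - - \frac{1100}{433} = -21129 + \frac{1100}{433} = - \frac{9147757}{433}$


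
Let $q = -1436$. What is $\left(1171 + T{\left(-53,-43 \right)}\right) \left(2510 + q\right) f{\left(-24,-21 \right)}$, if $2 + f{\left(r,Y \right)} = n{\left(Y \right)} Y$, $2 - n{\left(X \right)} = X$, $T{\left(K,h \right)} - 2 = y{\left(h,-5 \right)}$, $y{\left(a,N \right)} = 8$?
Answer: $-615171090$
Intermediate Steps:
$T{\left(K,h \right)} = 10$ ($T{\left(K,h \right)} = 2 + 8 = 10$)
$n{\left(X \right)} = 2 - X$
$f{\left(r,Y \right)} = -2 + Y \left(2 - Y\right)$ ($f{\left(r,Y \right)} = -2 + \left(2 - Y\right) Y = -2 + Y \left(2 - Y\right)$)
$\left(1171 + T{\left(-53,-43 \right)}\right) \left(2510 + q\right) f{\left(-24,-21 \right)} = \left(1171 + 10\right) \left(2510 - 1436\right) \left(-2 - - 21 \left(-2 - 21\right)\right) = 1181 \cdot 1074 \left(-2 - \left(-21\right) \left(-23\right)\right) = 1268394 \left(-2 - 483\right) = 1268394 \left(-485\right) = -615171090$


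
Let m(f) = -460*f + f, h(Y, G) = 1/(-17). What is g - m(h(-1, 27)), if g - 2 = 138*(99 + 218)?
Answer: 43721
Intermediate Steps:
h(Y, G) = -1/17
g = 43748 (g = 2 + 138*(99 + 218) = 2 + 138*317 = 2 + 43746 = 43748)
m(f) = -459*f
g - m(h(-1, 27)) = 43748 - (-459)*(-1)/17 = 43748 - 1*27 = 43748 - 27 = 43721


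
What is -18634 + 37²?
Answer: -17265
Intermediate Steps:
-18634 + 37² = -18634 + 1369 = -17265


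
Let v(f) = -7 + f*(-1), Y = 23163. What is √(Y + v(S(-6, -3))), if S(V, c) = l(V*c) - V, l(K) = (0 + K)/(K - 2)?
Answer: √370382/4 ≈ 152.15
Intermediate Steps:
l(K) = K/(-2 + K)
S(V, c) = -V + V*c/(-2 + V*c) (S(V, c) = (V*c)/(-2 + V*c) - V = V*c/(-2 + V*c) - V = -V + V*c/(-2 + V*c))
v(f) = -7 - f
√(Y + v(S(-6, -3))) = √(23163 + (-7 - (-6)*(2 - 3 - 1*(-6)*(-3))/(-2 - 6*(-3)))) = √(23163 + (-7 - (-6)*(2 - 3 - 18)/(-2 + 18))) = √(23163 + (-7 - (-6)*(-19)/16)) = √(23163 + (-7 - 1*57/8)) = √(23163 + (-7 - 57/8)) = √(23163 - 113/8) = √(185191/8) = √370382/4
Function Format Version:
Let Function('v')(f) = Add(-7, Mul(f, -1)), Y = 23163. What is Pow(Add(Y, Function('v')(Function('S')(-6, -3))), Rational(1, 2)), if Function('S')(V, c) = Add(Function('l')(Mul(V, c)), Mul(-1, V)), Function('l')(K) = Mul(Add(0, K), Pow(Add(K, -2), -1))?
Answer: Mul(Rational(1, 4), Pow(370382, Rational(1, 2))) ≈ 152.15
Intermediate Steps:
Function('l')(K) = Mul(K, Pow(Add(-2, K), -1))
Function('S')(V, c) = Add(Mul(-1, V), Mul(V, c, Pow(Add(-2, Mul(V, c)), -1))) (Function('S')(V, c) = Add(Mul(Mul(V, c), Pow(Add(-2, Mul(V, c)), -1)), Mul(-1, V)) = Add(Mul(V, c, Pow(Add(-2, Mul(V, c)), -1)), Mul(-1, V)) = Add(Mul(-1, V), Mul(V, c, Pow(Add(-2, Mul(V, c)), -1))))
Function('v')(f) = Add(-7, Mul(-1, f))
Pow(Add(Y, Function('v')(Function('S')(-6, -3))), Rational(1, 2)) = Pow(Add(23163, Add(-7, Mul(-1, Mul(-6, Pow(Add(-2, Mul(-6, -3)), -1), Add(2, -3, Mul(-1, -6, -3)))))), Rational(1, 2)) = Pow(Add(23163, Add(-7, Mul(-1, Mul(-6, Pow(Add(-2, 18), -1), Add(2, -3, -18))))), Rational(1, 2)) = Pow(Add(23163, Add(-7, Mul(-1, Mul(-6, Pow(16, -1), -19)))), Rational(1, 2)) = Pow(Add(23163, Add(-7, Mul(-1, Mul(-6, Rational(1, 16), -19)))), Rational(1, 2)) = Pow(Add(23163, Add(-7, Mul(-1, Rational(57, 8)))), Rational(1, 2)) = Pow(Add(23163, Add(-7, Rational(-57, 8))), Rational(1, 2)) = Pow(Add(23163, Rational(-113, 8)), Rational(1, 2)) = Pow(Rational(185191, 8), Rational(1, 2)) = Mul(Rational(1, 4), Pow(370382, Rational(1, 2)))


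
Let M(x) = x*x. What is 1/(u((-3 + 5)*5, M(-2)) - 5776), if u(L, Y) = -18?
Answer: -1/5794 ≈ -0.00017259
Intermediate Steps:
M(x) = x²
1/(u((-3 + 5)*5, M(-2)) - 5776) = 1/(-18 - 5776) = 1/(-5794) = -1/5794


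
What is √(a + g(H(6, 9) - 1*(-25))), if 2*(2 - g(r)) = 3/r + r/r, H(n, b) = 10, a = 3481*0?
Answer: √1785/35 ≈ 1.2071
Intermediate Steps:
a = 0
g(r) = 3/2 - 3/(2*r) (g(r) = 2 - (3/r + r/r)/2 = 2 - (3/r + 1)/2 = 2 - (1 + 3/r)/2 = 2 + (-½ - 3/(2*r)) = 3/2 - 3/(2*r))
√(a + g(H(6, 9) - 1*(-25))) = √(0 + 3*(-1 + (10 - 1*(-25)))/(2*(10 - 1*(-25)))) = √(0 + 3*(-1 + (10 + 25))/(2*(10 + 25))) = √(0 + (3/2)*(-1 + 35)/35) = √(0 + (3/2)*(1/35)*34) = √(0 + 51/35) = √(51/35) = √1785/35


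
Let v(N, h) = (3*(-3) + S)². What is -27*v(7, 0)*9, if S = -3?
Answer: -34992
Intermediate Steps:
v(N, h) = 144 (v(N, h) = (3*(-3) - 3)² = (-9 - 3)² = (-12)² = 144)
-27*v(7, 0)*9 = -27*144*9 = -3888*9 = -34992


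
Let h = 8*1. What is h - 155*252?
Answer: -39052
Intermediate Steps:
h = 8
h - 155*252 = 8 - 155*252 = 8 - 39060 = -39052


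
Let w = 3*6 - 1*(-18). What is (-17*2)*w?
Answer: -1224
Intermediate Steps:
w = 36 (w = 18 + 18 = 36)
(-17*2)*w = -17*2*36 = -34*36 = -1224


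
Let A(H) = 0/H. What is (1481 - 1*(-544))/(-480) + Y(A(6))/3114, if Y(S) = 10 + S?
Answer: -210035/49824 ≈ -4.2155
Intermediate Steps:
A(H) = 0
(1481 - 1*(-544))/(-480) + Y(A(6))/3114 = (1481 - 1*(-544))/(-480) + (10 + 0)/3114 = (1481 + 544)*(-1/480) + 10*(1/3114) = 2025*(-1/480) + 5/1557 = -135/32 + 5/1557 = -210035/49824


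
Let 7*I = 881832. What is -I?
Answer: -125976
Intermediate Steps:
I = 125976 (I = (1/7)*881832 = 125976)
-I = -1*125976 = -125976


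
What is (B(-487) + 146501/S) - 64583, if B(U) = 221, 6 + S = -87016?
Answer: -5601056465/87022 ≈ -64364.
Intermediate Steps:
S = -87022 (S = -6 - 87016 = -87022)
(B(-487) + 146501/S) - 64583 = (221 + 146501/(-87022)) - 64583 = (221 + 146501*(-1/87022)) - 64583 = (221 - 146501/87022) - 64583 = 19085361/87022 - 64583 = -5601056465/87022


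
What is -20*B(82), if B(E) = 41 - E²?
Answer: 133660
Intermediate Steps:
-20*B(82) = -20*(41 - 1*82²) = -20*(41 - 1*6724) = -20*(41 - 6724) = -20*(-6683) = 133660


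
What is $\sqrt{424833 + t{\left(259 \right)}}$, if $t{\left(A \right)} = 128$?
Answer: $\sqrt{424961} \approx 651.89$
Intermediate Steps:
$\sqrt{424833 + t{\left(259 \right)}} = \sqrt{424833 + 128} = \sqrt{424961}$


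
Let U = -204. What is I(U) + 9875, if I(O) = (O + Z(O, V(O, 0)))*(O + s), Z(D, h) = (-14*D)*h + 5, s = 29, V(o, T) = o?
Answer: 102003900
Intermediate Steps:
Z(D, h) = 5 - 14*D*h (Z(D, h) = -14*D*h + 5 = 5 - 14*D*h)
I(O) = (29 + O)*(5 + O - 14*O**2) (I(O) = (O + (5 - 14*O*O))*(O + 29) = (O + (5 - 14*O**2))*(29 + O) = (5 + O - 14*O**2)*(29 + O) = (29 + O)*(5 + O - 14*O**2))
I(U) + 9875 = (145 - 405*(-204)**2 - 14*(-204)**3 + 34*(-204)) + 9875 = (145 - 405*41616 - 14*(-8489664) - 6936) + 9875 = (145 - 16854480 + 118855296 - 6936) + 9875 = 101994025 + 9875 = 102003900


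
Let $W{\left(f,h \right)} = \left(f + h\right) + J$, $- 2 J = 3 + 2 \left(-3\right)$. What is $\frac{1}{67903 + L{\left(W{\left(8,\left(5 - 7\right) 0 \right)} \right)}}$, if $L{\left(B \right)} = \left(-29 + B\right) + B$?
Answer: $\frac{1}{67893} \approx 1.4729 \cdot 10^{-5}$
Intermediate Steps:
$J = \frac{3}{2}$ ($J = - \frac{3 + 2 \left(-3\right)}{2} = - \frac{3 - 6}{2} = \left(- \frac{1}{2}\right) \left(-3\right) = \frac{3}{2} \approx 1.5$)
$W{\left(f,h \right)} = \frac{3}{2} + f + h$ ($W{\left(f,h \right)} = \left(f + h\right) + \frac{3}{2} = \frac{3}{2} + f + h$)
$L{\left(B \right)} = -29 + 2 B$
$\frac{1}{67903 + L{\left(W{\left(8,\left(5 - 7\right) 0 \right)} \right)}} = \frac{1}{67903 - \left(29 - 2 \left(\frac{3}{2} + 8 + \left(5 - 7\right) 0\right)\right)} = \frac{1}{67903 - \left(29 - 2 \left(\frac{3}{2} + 8 - 0\right)\right)} = \frac{1}{67903 - \left(29 - 2 \left(\frac{3}{2} + 8 + 0\right)\right)} = \frac{1}{67903 + \left(-29 + 2 \cdot \frac{19}{2}\right)} = \frac{1}{67903 + \left(-29 + 19\right)} = \frac{1}{67903 - 10} = \frac{1}{67893}$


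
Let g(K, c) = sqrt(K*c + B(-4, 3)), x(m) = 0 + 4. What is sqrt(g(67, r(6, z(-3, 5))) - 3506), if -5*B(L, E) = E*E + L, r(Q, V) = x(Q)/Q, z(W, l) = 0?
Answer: sqrt(-31554 + 3*sqrt(393))/3 ≈ 59.156*I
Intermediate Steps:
x(m) = 4
r(Q, V) = 4/Q
B(L, E) = -L/5 - E**2/5 (B(L, E) = -(E*E + L)/5 = -(E**2 + L)/5 = -(L + E**2)/5 = -L/5 - E**2/5)
g(K, c) = sqrt(-1 + K*c) (g(K, c) = sqrt(K*c + (-1/5*(-4) - 1/5*3**2)) = sqrt(K*c + (4/5 - 1/5*9)) = sqrt(K*c + (4/5 - 9/5)) = sqrt(K*c - 1) = sqrt(-1 + K*c))
sqrt(g(67, r(6, z(-3, 5))) - 3506) = sqrt(sqrt(-1 + 67*(4/6)) - 3506) = sqrt(sqrt(-1 + 67*(4*(1/6))) - 3506) = sqrt(sqrt(-1 + 67*(2/3)) - 3506) = sqrt(sqrt(-1 + 134/3) - 3506) = sqrt(sqrt(131/3) - 3506) = sqrt(sqrt(393)/3 - 3506) = sqrt(-3506 + sqrt(393)/3)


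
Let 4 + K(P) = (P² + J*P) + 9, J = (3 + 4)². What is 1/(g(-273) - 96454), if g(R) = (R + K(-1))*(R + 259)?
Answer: -1/92030 ≈ -1.0866e-5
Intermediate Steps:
J = 49 (J = 7² = 49)
K(P) = 5 + P² + 49*P (K(P) = -4 + ((P² + 49*P) + 9) = -4 + (9 + P² + 49*P) = 5 + P² + 49*P)
g(R) = (-43 + R)*(259 + R) (g(R) = (R + (5 + (-1)² + 49*(-1)))*(R + 259) = (R + (5 + 1 - 49))*(259 + R) = (R - 43)*(259 + R) = (-43 + R)*(259 + R))
1/(g(-273) - 96454) = 1/((-11137 + (-273)² + 216*(-273)) - 96454) = 1/((-11137 + 74529 - 58968) - 96454) = 1/(4424 - 96454) = 1/(-92030) = -1/92030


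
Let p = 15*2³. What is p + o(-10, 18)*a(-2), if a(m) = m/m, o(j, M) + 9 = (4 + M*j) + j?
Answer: -75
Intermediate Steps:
o(j, M) = -5 + j + M*j (o(j, M) = -9 + ((4 + M*j) + j) = -9 + (4 + j + M*j) = -5 + j + M*j)
p = 120 (p = 15*8 = 120)
a(m) = 1
p + o(-10, 18)*a(-2) = 120 + (-5 - 10 + 18*(-10))*1 = 120 + (-5 - 10 - 180)*1 = 120 - 195*1 = 120 - 195 = -75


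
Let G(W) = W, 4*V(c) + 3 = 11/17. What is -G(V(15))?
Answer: 10/17 ≈ 0.58823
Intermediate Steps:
V(c) = -10/17 (V(c) = -¾ + (11/17)/4 = -¾ + (11*(1/17))/4 = -¾ + (¼)*(11/17) = -¾ + 11/68 = -10/17)
-G(V(15)) = -1*(-10/17) = 10/17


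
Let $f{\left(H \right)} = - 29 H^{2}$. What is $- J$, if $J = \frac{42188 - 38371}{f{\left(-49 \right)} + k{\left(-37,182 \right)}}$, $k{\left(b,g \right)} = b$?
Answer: $\frac{3817}{69666} \approx 0.05479$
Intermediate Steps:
$J = - \frac{3817}{69666}$ ($J = \frac{42188 - 38371}{- 29 \left(-49\right)^{2} - 37} = \frac{3817}{\left(-29\right) 2401 - 37} = \frac{3817}{-69629 - 37} = \frac{3817}{-69666} = 3817 \left(- \frac{1}{69666}\right) = - \frac{3817}{69666} \approx -0.05479$)
$- J = \left(-1\right) \left(- \frac{3817}{69666}\right) = \frac{3817}{69666}$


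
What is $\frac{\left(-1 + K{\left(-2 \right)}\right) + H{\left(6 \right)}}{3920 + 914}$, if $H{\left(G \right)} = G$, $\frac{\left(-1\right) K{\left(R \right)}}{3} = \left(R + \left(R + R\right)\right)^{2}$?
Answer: $- \frac{103}{4834} \approx -0.021307$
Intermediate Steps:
$K{\left(R \right)} = - 27 R^{2}$ ($K{\left(R \right)} = - 3 \left(R + \left(R + R\right)\right)^{2} = - 3 \left(R + 2 R\right)^{2} = - 3 \left(3 R\right)^{2} = - 3 \cdot 9 R^{2} = - 27 R^{2}$)
$\frac{\left(-1 + K{\left(-2 \right)}\right) + H{\left(6 \right)}}{3920 + 914} = \frac{\left(-1 - 27 \left(-2\right)^{2}\right) + 6}{3920 + 914} = \frac{\left(-1 - 108\right) + 6}{4834} = \frac{-109 + 6}{4834} = \frac{1}{4834} \left(-103\right) = - \frac{103}{4834}$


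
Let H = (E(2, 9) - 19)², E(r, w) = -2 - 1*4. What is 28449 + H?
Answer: 29074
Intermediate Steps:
E(r, w) = -6 (E(r, w) = -2 - 4 = -6)
H = 625 (H = (-6 - 19)² = (-25)² = 625)
28449 + H = 28449 + 625 = 29074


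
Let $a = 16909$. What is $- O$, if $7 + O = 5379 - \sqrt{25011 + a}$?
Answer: $-5372 + 8 \sqrt{655} \approx -5167.3$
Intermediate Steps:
$O = 5372 - 8 \sqrt{655}$ ($O = -7 + \left(5379 - \sqrt{25011 + 16909}\right) = -7 + \left(5379 - \sqrt{41920}\right) = -7 + \left(5379 - 8 \sqrt{655}\right) = 5372 - 8 \sqrt{655} \approx 5167.3$)
$- O = - (5372 - 8 \sqrt{655}) = -5372 + 8 \sqrt{655}$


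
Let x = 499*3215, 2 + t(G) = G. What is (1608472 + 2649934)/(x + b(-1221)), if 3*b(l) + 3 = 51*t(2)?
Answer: 2129203/802142 ≈ 2.6544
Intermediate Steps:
t(G) = -2 + G
b(l) = -1 (b(l) = -1 + (51*(-2 + 2))/3 = -1 + (51*0)/3 = -1 + (1/3)*0 = -1 + 0 = -1)
x = 1604285
(1608472 + 2649934)/(x + b(-1221)) = (1608472 + 2649934)/(1604285 - 1) = 4258406/1604284 = 4258406*(1/1604284) = 2129203/802142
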